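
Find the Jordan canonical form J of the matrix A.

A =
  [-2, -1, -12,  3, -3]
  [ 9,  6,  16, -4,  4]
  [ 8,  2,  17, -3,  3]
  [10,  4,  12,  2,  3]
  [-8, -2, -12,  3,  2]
J_3(5) ⊕ J_1(5) ⊕ J_1(5)

The characteristic polynomial is
  det(x·I − A) = x^5 - 25*x^4 + 250*x^3 - 1250*x^2 + 3125*x - 3125 = (x - 5)^5

Eigenvalues and multiplicities (the geometric multiplicity of λ is n − rank(A − λI), which equals the number of Jordan blocks for λ):
  λ = 5: algebraic multiplicity = 5, geometric multiplicity = 3

Determining the block sizes for each eigenvalue:
  λ = 5: with am = 5 and gm = 3, the partition is not yet determined (e.g. several partitions of 5 into 3 parts exist). Let N = A − (5)·I. Computing rank(N^1) = 2, rank(N^2) = 1, rank(N^3) = 0; the number of blocks of size ≥ j is rank(N^{j−1}) − rank(N^j), giving [3, 1, 1]. So we have 1 block(s) of size 3, 2 block(s) of size 1 → block sizes [3, 1, 1]

Assembling the blocks gives a Jordan form
J =
  [5, 1, 0, 0, 0]
  [0, 5, 1, 0, 0]
  [0, 0, 5, 0, 0]
  [0, 0, 0, 5, 0]
  [0, 0, 0, 0, 5]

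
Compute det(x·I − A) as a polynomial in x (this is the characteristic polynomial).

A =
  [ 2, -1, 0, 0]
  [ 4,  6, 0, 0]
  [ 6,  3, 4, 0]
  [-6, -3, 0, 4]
x^4 - 16*x^3 + 96*x^2 - 256*x + 256

Expanding det(x·I − A) (e.g. by cofactor expansion or by noting that A is similar to its Jordan form J, which has the same characteristic polynomial as A) gives
  χ_A(x) = x^4 - 16*x^3 + 96*x^2 - 256*x + 256
which factors as (x - 4)^4. The eigenvalues (with algebraic multiplicities) are λ = 4 with multiplicity 4.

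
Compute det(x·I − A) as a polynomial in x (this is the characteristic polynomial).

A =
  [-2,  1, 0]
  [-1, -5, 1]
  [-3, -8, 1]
x^3 + 6*x^2 + 12*x + 8

Expanding det(x·I − A) (e.g. by cofactor expansion or by noting that A is similar to its Jordan form J, which has the same characteristic polynomial as A) gives
  χ_A(x) = x^3 + 6*x^2 + 12*x + 8
which factors as (x + 2)^3. The eigenvalues (with algebraic multiplicities) are λ = -2 with multiplicity 3.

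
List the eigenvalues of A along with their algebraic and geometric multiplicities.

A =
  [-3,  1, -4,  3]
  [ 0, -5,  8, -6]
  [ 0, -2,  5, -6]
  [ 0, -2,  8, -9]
λ = -3: alg = 4, geom = 3

Step 1 — factor the characteristic polynomial to read off the algebraic multiplicities:
  χ_A(x) = (x + 3)^4

Step 2 — compute geometric multiplicities via the rank-nullity identity g(λ) = n − rank(A − λI):
  rank(A − (-3)·I) = 1, so dim ker(A − (-3)·I) = n − 1 = 3

Summary:
  λ = -3: algebraic multiplicity = 4, geometric multiplicity = 3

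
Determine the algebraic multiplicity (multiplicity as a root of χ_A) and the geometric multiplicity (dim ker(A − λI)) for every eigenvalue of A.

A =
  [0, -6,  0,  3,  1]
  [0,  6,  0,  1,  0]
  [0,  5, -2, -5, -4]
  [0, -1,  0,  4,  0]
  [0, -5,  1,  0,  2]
λ = 0: alg = 3, geom = 1; λ = 5: alg = 2, geom = 1

Step 1 — factor the characteristic polynomial to read off the algebraic multiplicities:
  χ_A(x) = x^3*(x - 5)^2

Step 2 — compute geometric multiplicities via the rank-nullity identity g(λ) = n − rank(A − λI):
  rank(A − (0)·I) = 4, so dim ker(A − (0)·I) = n − 4 = 1
  rank(A − (5)·I) = 4, so dim ker(A − (5)·I) = n − 4 = 1

Summary:
  λ = 0: algebraic multiplicity = 3, geometric multiplicity = 1
  λ = 5: algebraic multiplicity = 2, geometric multiplicity = 1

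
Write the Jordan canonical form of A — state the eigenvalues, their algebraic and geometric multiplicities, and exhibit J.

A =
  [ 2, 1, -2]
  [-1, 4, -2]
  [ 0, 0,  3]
J_2(3) ⊕ J_1(3)

The characteristic polynomial is
  det(x·I − A) = x^3 - 9*x^2 + 27*x - 27 = (x - 3)^3

Eigenvalues and multiplicities (the geometric multiplicity of λ is n − rank(A − λI), which equals the number of Jordan blocks for λ):
  λ = 3: algebraic multiplicity = 3, geometric multiplicity = 2

Determining the block sizes for each eigenvalue:
  λ = 3: 2 blocks summing to 3 forces exactly one block of size 2 and the rest size 1 → block sizes [2, 1]

Assembling the blocks gives a Jordan form
J =
  [3, 1, 0]
  [0, 3, 0]
  [0, 0, 3]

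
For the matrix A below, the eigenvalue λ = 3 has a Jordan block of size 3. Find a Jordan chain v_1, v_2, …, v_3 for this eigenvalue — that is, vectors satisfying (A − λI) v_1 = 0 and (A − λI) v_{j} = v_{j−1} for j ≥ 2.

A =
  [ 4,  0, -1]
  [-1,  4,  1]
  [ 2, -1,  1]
A Jordan chain for λ = 3 of length 3:
v_1 = (-1, 0, -1)ᵀ
v_2 = (1, -1, 2)ᵀ
v_3 = (1, 0, 0)ᵀ

Let N = A − (3)·I. We want v_3 with N^3 v_3 = 0 but N^2 v_3 ≠ 0; then v_{j-1} := N · v_j for j = 3, …, 2.

Pick v_3 = (1, 0, 0)ᵀ.
Then v_2 = N · v_3 = (1, -1, 2)ᵀ.
Then v_1 = N · v_2 = (-1, 0, -1)ᵀ.

Sanity check: (A − (3)·I) v_1 = (0, 0, 0)ᵀ = 0. ✓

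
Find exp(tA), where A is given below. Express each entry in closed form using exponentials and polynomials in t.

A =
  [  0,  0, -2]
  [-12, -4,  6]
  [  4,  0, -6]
e^{tA} =
  [2*exp(-2*t) - exp(-4*t), 0, -exp(-2*t) + exp(-4*t)]
  [-6*exp(-2*t) + 6*exp(-4*t), exp(-4*t), 3*exp(-2*t) - 3*exp(-4*t)]
  [2*exp(-2*t) - 2*exp(-4*t), 0, -exp(-2*t) + 2*exp(-4*t)]

Strategy: write A = P · J · P⁻¹ where J is a Jordan canonical form, so e^{tA} = P · e^{tJ} · P⁻¹, and e^{tJ} can be computed block-by-block.

A has Jordan form
J =
  [-4,  0,  0]
  [ 0, -4,  0]
  [ 0,  0, -2]
(up to reordering of blocks).

Per-block formulas:
  For a 1×1 block at λ = -4: exp(t · [-4]) = [e^(-4t)].
  For a 1×1 block at λ = -2: exp(t · [-2]) = [e^(-2t)].

After assembling e^{tJ} and conjugating by P, we get:

e^{tA} =
  [2*exp(-2*t) - exp(-4*t), 0, -exp(-2*t) + exp(-4*t)]
  [-6*exp(-2*t) + 6*exp(-4*t), exp(-4*t), 3*exp(-2*t) - 3*exp(-4*t)]
  [2*exp(-2*t) - 2*exp(-4*t), 0, -exp(-2*t) + 2*exp(-4*t)]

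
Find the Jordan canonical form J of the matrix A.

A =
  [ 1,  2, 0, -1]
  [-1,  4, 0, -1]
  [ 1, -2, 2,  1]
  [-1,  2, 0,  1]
J_2(2) ⊕ J_1(2) ⊕ J_1(2)

The characteristic polynomial is
  det(x·I − A) = x^4 - 8*x^3 + 24*x^2 - 32*x + 16 = (x - 2)^4

Eigenvalues and multiplicities (the geometric multiplicity of λ is n − rank(A − λI), which equals the number of Jordan blocks for λ):
  λ = 2: algebraic multiplicity = 4, geometric multiplicity = 3

Determining the block sizes for each eigenvalue:
  λ = 2: 3 blocks summing to 4 forces exactly one block of size 2 and the rest size 1 → block sizes [2, 1, 1]

Assembling the blocks gives a Jordan form
J =
  [2, 1, 0, 0]
  [0, 2, 0, 0]
  [0, 0, 2, 0]
  [0, 0, 0, 2]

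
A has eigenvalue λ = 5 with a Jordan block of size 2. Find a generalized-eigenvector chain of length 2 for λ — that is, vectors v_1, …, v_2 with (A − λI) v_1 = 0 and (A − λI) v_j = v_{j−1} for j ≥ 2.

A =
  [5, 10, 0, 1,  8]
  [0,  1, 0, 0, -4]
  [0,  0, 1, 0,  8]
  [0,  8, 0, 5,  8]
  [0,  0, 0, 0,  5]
A Jordan chain for λ = 5 of length 2:
v_1 = (1, 0, 0, 0, 0)ᵀ
v_2 = (0, 0, 0, 1, 0)ᵀ

Let N = A − (5)·I. We want v_2 with N^2 v_2 = 0 but N^1 v_2 ≠ 0; then v_{j-1} := N · v_j for j = 2, …, 2.

Pick v_2 = (0, 0, 0, 1, 0)ᵀ.
Then v_1 = N · v_2 = (1, 0, 0, 0, 0)ᵀ.

Sanity check: (A − (5)·I) v_1 = (0, 0, 0, 0, 0)ᵀ = 0. ✓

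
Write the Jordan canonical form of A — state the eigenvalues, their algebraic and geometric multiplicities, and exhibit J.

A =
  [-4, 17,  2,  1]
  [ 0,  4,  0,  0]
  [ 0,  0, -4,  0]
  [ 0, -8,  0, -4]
J_2(-4) ⊕ J_1(-4) ⊕ J_1(4)

The characteristic polynomial is
  det(x·I − A) = x^4 + 8*x^3 - 128*x - 256 = (x - 4)*(x + 4)^3

Eigenvalues and multiplicities (the geometric multiplicity of λ is n − rank(A − λI), which equals the number of Jordan blocks for λ):
  λ = -4: algebraic multiplicity = 3, geometric multiplicity = 2
  λ = 4: algebraic multiplicity = 1, geometric multiplicity = 1

Determining the block sizes for each eigenvalue:
  λ = -4: 2 blocks summing to 3 forces exactly one block of size 2 and the rest size 1 → block sizes [2, 1]
  λ = 4: one block (gm = 1), so the single block has size am = 1 → block sizes [1]

Assembling the blocks gives a Jordan form
J =
  [-4,  1,  0, 0]
  [ 0, -4,  0, 0]
  [ 0,  0, -4, 0]
  [ 0,  0,  0, 4]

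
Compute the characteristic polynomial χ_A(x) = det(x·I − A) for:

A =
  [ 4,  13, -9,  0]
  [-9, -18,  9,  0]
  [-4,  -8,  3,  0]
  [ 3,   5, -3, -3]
x^4 + 14*x^3 + 72*x^2 + 162*x + 135

Expanding det(x·I − A) (e.g. by cofactor expansion or by noting that A is similar to its Jordan form J, which has the same characteristic polynomial as A) gives
  χ_A(x) = x^4 + 14*x^3 + 72*x^2 + 162*x + 135
which factors as (x + 3)^3*(x + 5). The eigenvalues (with algebraic multiplicities) are λ = -5 with multiplicity 1, λ = -3 with multiplicity 3.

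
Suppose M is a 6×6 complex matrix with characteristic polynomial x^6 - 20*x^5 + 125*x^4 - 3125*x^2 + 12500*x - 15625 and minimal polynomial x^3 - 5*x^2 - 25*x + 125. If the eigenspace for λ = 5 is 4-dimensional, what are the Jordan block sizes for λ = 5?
Block sizes for λ = 5: [2, 1, 1, 1]

Step 1 — from the characteristic polynomial, algebraic multiplicity of λ = 5 is 5. From dim ker(M − (5)·I) = 4, there are exactly 4 Jordan blocks for λ = 5.
Step 2 — from the minimal polynomial, the factor (x − 5)^2 tells us the largest block for λ = 5 has size 2.
Step 3 — with total size 5, 4 blocks, and largest block 2, the block sizes (in nonincreasing order) are [2, 1, 1, 1].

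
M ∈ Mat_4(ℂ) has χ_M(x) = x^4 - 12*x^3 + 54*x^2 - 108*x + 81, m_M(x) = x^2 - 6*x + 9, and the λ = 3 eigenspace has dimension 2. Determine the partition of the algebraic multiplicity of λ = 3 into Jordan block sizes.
Block sizes for λ = 3: [2, 2]

Step 1 — from the characteristic polynomial, algebraic multiplicity of λ = 3 is 4. From dim ker(M − (3)·I) = 2, there are exactly 2 Jordan blocks for λ = 3.
Step 2 — from the minimal polynomial, the factor (x − 3)^2 tells us the largest block for λ = 3 has size 2.
Step 3 — with total size 4, 2 blocks, and largest block 2, the block sizes (in nonincreasing order) are [2, 2].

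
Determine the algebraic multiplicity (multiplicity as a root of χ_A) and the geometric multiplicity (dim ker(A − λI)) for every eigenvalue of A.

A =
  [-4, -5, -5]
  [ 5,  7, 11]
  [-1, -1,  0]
λ = 1: alg = 3, geom = 1

Step 1 — factor the characteristic polynomial to read off the algebraic multiplicities:
  χ_A(x) = (x - 1)^3

Step 2 — compute geometric multiplicities via the rank-nullity identity g(λ) = n − rank(A − λI):
  rank(A − (1)·I) = 2, so dim ker(A − (1)·I) = n − 2 = 1

Summary:
  λ = 1: algebraic multiplicity = 3, geometric multiplicity = 1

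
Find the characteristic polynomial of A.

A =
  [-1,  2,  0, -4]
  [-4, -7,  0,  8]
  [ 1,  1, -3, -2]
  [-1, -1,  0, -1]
x^4 + 12*x^3 + 54*x^2 + 108*x + 81

Expanding det(x·I − A) (e.g. by cofactor expansion or by noting that A is similar to its Jordan form J, which has the same characteristic polynomial as A) gives
  χ_A(x) = x^4 + 12*x^3 + 54*x^2 + 108*x + 81
which factors as (x + 3)^4. The eigenvalues (with algebraic multiplicities) are λ = -3 with multiplicity 4.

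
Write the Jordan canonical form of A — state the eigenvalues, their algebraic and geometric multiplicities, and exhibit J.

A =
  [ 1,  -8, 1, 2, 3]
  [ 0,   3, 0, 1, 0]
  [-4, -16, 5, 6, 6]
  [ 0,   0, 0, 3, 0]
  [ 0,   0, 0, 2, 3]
J_2(3) ⊕ J_2(3) ⊕ J_1(3)

The characteristic polynomial is
  det(x·I − A) = x^5 - 15*x^4 + 90*x^3 - 270*x^2 + 405*x - 243 = (x - 3)^5

Eigenvalues and multiplicities (the geometric multiplicity of λ is n − rank(A − λI), which equals the number of Jordan blocks for λ):
  λ = 3: algebraic multiplicity = 5, geometric multiplicity = 3

Determining the block sizes for each eigenvalue:
  λ = 3: with am = 5 and gm = 3, the partition is not yet determined (e.g. several partitions of 5 into 3 parts exist). Let N = A − (3)·I. Computing rank(N^1) = 2, rank(N^2) = 0; the number of blocks of size ≥ j is rank(N^{j−1}) − rank(N^j), giving [3, 2]. So we have 2 block(s) of size 2, 1 block(s) of size 1 → block sizes [2, 2, 1]

Assembling the blocks gives a Jordan form
J =
  [3, 1, 0, 0, 0]
  [0, 3, 0, 0, 0]
  [0, 0, 3, 1, 0]
  [0, 0, 0, 3, 0]
  [0, 0, 0, 0, 3]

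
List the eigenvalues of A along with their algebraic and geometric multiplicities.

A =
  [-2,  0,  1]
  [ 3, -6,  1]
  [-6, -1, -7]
λ = -5: alg = 3, geom = 1

Step 1 — factor the characteristic polynomial to read off the algebraic multiplicities:
  χ_A(x) = (x + 5)^3

Step 2 — compute geometric multiplicities via the rank-nullity identity g(λ) = n − rank(A − λI):
  rank(A − (-5)·I) = 2, so dim ker(A − (-5)·I) = n − 2 = 1

Summary:
  λ = -5: algebraic multiplicity = 3, geometric multiplicity = 1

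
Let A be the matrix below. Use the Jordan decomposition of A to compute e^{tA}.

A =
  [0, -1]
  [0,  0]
e^{tA} =
  [1, -t]
  [0, 1]

Strategy: write A = P · J · P⁻¹ where J is a Jordan canonical form, so e^{tA} = P · e^{tJ} · P⁻¹, and e^{tJ} can be computed block-by-block.

A has Jordan form
J =
  [0, 1]
  [0, 0]
(up to reordering of blocks).

Per-block formulas:
  For a 2×2 Jordan block J_2(0): exp(t · J_2(0)) = e^(0t)·(I + t·N), where N is the 2×2 nilpotent shift.

After assembling e^{tJ} and conjugating by P, we get:

e^{tA} =
  [1, -t]
  [0, 1]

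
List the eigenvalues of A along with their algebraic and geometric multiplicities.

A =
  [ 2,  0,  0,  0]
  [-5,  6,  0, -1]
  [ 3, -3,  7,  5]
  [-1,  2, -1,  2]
λ = 2: alg = 1, geom = 1; λ = 5: alg = 3, geom = 1

Step 1 — factor the characteristic polynomial to read off the algebraic multiplicities:
  χ_A(x) = (x - 5)^3*(x - 2)

Step 2 — compute geometric multiplicities via the rank-nullity identity g(λ) = n − rank(A − λI):
  rank(A − (2)·I) = 3, so dim ker(A − (2)·I) = n − 3 = 1
  rank(A − (5)·I) = 3, so dim ker(A − (5)·I) = n − 3 = 1

Summary:
  λ = 2: algebraic multiplicity = 1, geometric multiplicity = 1
  λ = 5: algebraic multiplicity = 3, geometric multiplicity = 1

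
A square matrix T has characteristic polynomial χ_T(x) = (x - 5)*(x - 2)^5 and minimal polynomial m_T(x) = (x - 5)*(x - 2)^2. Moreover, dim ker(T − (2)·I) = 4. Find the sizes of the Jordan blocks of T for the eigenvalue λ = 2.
Block sizes for λ = 2: [2, 1, 1, 1]

Step 1 — from the characteristic polynomial, algebraic multiplicity of λ = 2 is 5. From dim ker(T − (2)·I) = 4, there are exactly 4 Jordan blocks for λ = 2.
Step 2 — from the minimal polynomial, the factor (x − 2)^2 tells us the largest block for λ = 2 has size 2.
Step 3 — with total size 5, 4 blocks, and largest block 2, the block sizes (in nonincreasing order) are [2, 1, 1, 1].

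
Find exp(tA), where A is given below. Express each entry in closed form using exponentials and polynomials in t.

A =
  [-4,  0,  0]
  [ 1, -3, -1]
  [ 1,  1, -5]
e^{tA} =
  [exp(-4*t), 0, 0]
  [t*exp(-4*t), t*exp(-4*t) + exp(-4*t), -t*exp(-4*t)]
  [t*exp(-4*t), t*exp(-4*t), -t*exp(-4*t) + exp(-4*t)]

Strategy: write A = P · J · P⁻¹ where J is a Jordan canonical form, so e^{tA} = P · e^{tJ} · P⁻¹, and e^{tJ} can be computed block-by-block.

A has Jordan form
J =
  [-4,  1,  0]
  [ 0, -4,  0]
  [ 0,  0, -4]
(up to reordering of blocks).

Per-block formulas:
  For a 1×1 block at λ = -4: exp(t · [-4]) = [e^(-4t)].
  For a 2×2 Jordan block J_2(-4): exp(t · J_2(-4)) = e^(-4t)·(I + t·N), where N is the 2×2 nilpotent shift.

After assembling e^{tJ} and conjugating by P, we get:

e^{tA} =
  [exp(-4*t), 0, 0]
  [t*exp(-4*t), t*exp(-4*t) + exp(-4*t), -t*exp(-4*t)]
  [t*exp(-4*t), t*exp(-4*t), -t*exp(-4*t) + exp(-4*t)]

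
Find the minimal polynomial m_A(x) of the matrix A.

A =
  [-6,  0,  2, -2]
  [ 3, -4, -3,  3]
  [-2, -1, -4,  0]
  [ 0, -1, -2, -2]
x^3 + 12*x^2 + 48*x + 64

The characteristic polynomial is χ_A(x) = (x + 4)^4, so the eigenvalues are known. The minimal polynomial is
  m_A(x) = Π_λ (x − λ)^{k_λ}
where k_λ is the size of the *largest* Jordan block for λ (equivalently, the smallest k with (A − λI)^k v = 0 for every generalised eigenvector v of λ).

  λ = -4: largest Jordan block has size 3, contributing (x + 4)^3

So m_A(x) = (x + 4)^3 = x^3 + 12*x^2 + 48*x + 64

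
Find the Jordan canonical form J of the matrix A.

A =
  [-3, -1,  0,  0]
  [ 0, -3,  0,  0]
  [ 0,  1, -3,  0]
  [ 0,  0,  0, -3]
J_2(-3) ⊕ J_1(-3) ⊕ J_1(-3)

The characteristic polynomial is
  det(x·I − A) = x^4 + 12*x^3 + 54*x^2 + 108*x + 81 = (x + 3)^4

Eigenvalues and multiplicities (the geometric multiplicity of λ is n − rank(A − λI), which equals the number of Jordan blocks for λ):
  λ = -3: algebraic multiplicity = 4, geometric multiplicity = 3

Determining the block sizes for each eigenvalue:
  λ = -3: 3 blocks summing to 4 forces exactly one block of size 2 and the rest size 1 → block sizes [2, 1, 1]

Assembling the blocks gives a Jordan form
J =
  [-3,  1,  0,  0]
  [ 0, -3,  0,  0]
  [ 0,  0, -3,  0]
  [ 0,  0,  0, -3]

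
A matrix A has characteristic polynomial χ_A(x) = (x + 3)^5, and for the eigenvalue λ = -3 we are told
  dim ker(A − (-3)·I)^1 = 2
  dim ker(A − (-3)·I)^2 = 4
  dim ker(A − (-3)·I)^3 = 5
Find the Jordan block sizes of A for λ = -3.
Block sizes for λ = -3: [3, 2]

From the dimensions of kernels of powers, the number of Jordan blocks of size at least j is d_j − d_{j−1} where d_j = dim ker(N^j) (with d_0 = 0). Computing the differences gives [2, 2, 1].
The number of blocks of size exactly k is (#blocks of size ≥ k) − (#blocks of size ≥ k + 1), so the partition is: 1 block(s) of size 2, 1 block(s) of size 3.
In nonincreasing order the block sizes are [3, 2].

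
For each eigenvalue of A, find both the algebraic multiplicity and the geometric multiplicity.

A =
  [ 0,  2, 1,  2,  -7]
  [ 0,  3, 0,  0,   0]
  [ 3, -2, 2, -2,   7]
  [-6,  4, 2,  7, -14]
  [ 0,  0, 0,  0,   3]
λ = 3: alg = 5, geom = 4

Step 1 — factor the characteristic polynomial to read off the algebraic multiplicities:
  χ_A(x) = (x - 3)^5

Step 2 — compute geometric multiplicities via the rank-nullity identity g(λ) = n − rank(A − λI):
  rank(A − (3)·I) = 1, so dim ker(A − (3)·I) = n − 1 = 4

Summary:
  λ = 3: algebraic multiplicity = 5, geometric multiplicity = 4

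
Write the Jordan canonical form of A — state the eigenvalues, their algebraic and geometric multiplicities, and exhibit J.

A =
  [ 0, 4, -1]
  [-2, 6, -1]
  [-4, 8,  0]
J_2(2) ⊕ J_1(2)

The characteristic polynomial is
  det(x·I − A) = x^3 - 6*x^2 + 12*x - 8 = (x - 2)^3

Eigenvalues and multiplicities (the geometric multiplicity of λ is n − rank(A − λI), which equals the number of Jordan blocks for λ):
  λ = 2: algebraic multiplicity = 3, geometric multiplicity = 2

Determining the block sizes for each eigenvalue:
  λ = 2: 2 blocks summing to 3 forces exactly one block of size 2 and the rest size 1 → block sizes [2, 1]

Assembling the blocks gives a Jordan form
J =
  [2, 1, 0]
  [0, 2, 0]
  [0, 0, 2]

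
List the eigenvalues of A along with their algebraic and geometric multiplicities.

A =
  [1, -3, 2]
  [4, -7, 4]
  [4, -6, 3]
λ = -1: alg = 3, geom = 2

Step 1 — factor the characteristic polynomial to read off the algebraic multiplicities:
  χ_A(x) = (x + 1)^3

Step 2 — compute geometric multiplicities via the rank-nullity identity g(λ) = n − rank(A − λI):
  rank(A − (-1)·I) = 1, so dim ker(A − (-1)·I) = n − 1 = 2

Summary:
  λ = -1: algebraic multiplicity = 3, geometric multiplicity = 2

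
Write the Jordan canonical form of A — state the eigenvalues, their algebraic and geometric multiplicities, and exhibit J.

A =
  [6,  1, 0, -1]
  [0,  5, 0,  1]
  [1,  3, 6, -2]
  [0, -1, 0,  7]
J_2(6) ⊕ J_2(6)

The characteristic polynomial is
  det(x·I − A) = x^4 - 24*x^3 + 216*x^2 - 864*x + 1296 = (x - 6)^4

Eigenvalues and multiplicities (the geometric multiplicity of λ is n − rank(A − λI), which equals the number of Jordan blocks for λ):
  λ = 6: algebraic multiplicity = 4, geometric multiplicity = 2

Determining the block sizes for each eigenvalue:
  λ = 6: with am = 4 and gm = 2, the partition is not yet determined (e.g. several partitions of 4 into 2 parts exist). Let N = A − (6)·I. Computing rank(N^1) = 2, rank(N^2) = 0; the number of blocks of size ≥ j is rank(N^{j−1}) − rank(N^j), giving [2, 2]. So we have 2 block(s) of size 2 → block sizes [2, 2]

Assembling the blocks gives a Jordan form
J =
  [6, 1, 0, 0]
  [0, 6, 0, 0]
  [0, 0, 6, 1]
  [0, 0, 0, 6]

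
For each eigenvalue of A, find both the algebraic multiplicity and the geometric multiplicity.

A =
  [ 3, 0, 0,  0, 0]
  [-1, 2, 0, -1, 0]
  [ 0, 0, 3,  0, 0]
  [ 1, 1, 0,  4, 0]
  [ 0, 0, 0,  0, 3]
λ = 3: alg = 5, geom = 4

Step 1 — factor the characteristic polynomial to read off the algebraic multiplicities:
  χ_A(x) = (x - 3)^5

Step 2 — compute geometric multiplicities via the rank-nullity identity g(λ) = n − rank(A − λI):
  rank(A − (3)·I) = 1, so dim ker(A − (3)·I) = n − 1 = 4

Summary:
  λ = 3: algebraic multiplicity = 5, geometric multiplicity = 4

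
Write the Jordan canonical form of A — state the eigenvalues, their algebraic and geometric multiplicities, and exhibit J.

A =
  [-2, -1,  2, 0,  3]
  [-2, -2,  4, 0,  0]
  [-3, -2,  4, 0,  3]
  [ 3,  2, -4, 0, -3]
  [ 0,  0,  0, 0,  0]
J_3(0) ⊕ J_1(0) ⊕ J_1(0)

The characteristic polynomial is
  det(x·I − A) = x^5

Eigenvalues and multiplicities (the geometric multiplicity of λ is n − rank(A − λI), which equals the number of Jordan blocks for λ):
  λ = 0: algebraic multiplicity = 5, geometric multiplicity = 3

Determining the block sizes for each eigenvalue:
  λ = 0: with am = 5 and gm = 3, the partition is not yet determined (e.g. several partitions of 5 into 3 parts exist). Let N = A − (0)·I. Computing rank(N^1) = 2, rank(N^2) = 1, rank(N^3) = 0; the number of blocks of size ≥ j is rank(N^{j−1}) − rank(N^j), giving [3, 1, 1]. So we have 1 block(s) of size 3, 2 block(s) of size 1 → block sizes [3, 1, 1]

Assembling the blocks gives a Jordan form
J =
  [0, 1, 0, 0, 0]
  [0, 0, 1, 0, 0]
  [0, 0, 0, 0, 0]
  [0, 0, 0, 0, 0]
  [0, 0, 0, 0, 0]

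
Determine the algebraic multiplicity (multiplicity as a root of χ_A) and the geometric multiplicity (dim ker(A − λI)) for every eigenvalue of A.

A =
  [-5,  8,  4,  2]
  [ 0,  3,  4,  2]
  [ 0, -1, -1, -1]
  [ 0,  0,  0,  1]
λ = -5: alg = 1, geom = 1; λ = 1: alg = 3, geom = 2

Step 1 — factor the characteristic polynomial to read off the algebraic multiplicities:
  χ_A(x) = (x - 1)^3*(x + 5)

Step 2 — compute geometric multiplicities via the rank-nullity identity g(λ) = n − rank(A − λI):
  rank(A − (-5)·I) = 3, so dim ker(A − (-5)·I) = n − 3 = 1
  rank(A − (1)·I) = 2, so dim ker(A − (1)·I) = n − 2 = 2

Summary:
  λ = -5: algebraic multiplicity = 1, geometric multiplicity = 1
  λ = 1: algebraic multiplicity = 3, geometric multiplicity = 2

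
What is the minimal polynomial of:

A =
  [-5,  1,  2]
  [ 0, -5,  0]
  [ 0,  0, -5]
x^2 + 10*x + 25

The characteristic polynomial is χ_A(x) = (x + 5)^3, so the eigenvalues are known. The minimal polynomial is
  m_A(x) = Π_λ (x − λ)^{k_λ}
where k_λ is the size of the *largest* Jordan block for λ (equivalently, the smallest k with (A − λI)^k v = 0 for every generalised eigenvector v of λ).

  λ = -5: largest Jordan block has size 2, contributing (x + 5)^2

So m_A(x) = (x + 5)^2 = x^2 + 10*x + 25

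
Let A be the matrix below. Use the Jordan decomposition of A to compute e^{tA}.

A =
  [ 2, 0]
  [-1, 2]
e^{tA} =
  [exp(2*t), 0]
  [-t*exp(2*t), exp(2*t)]

Strategy: write A = P · J · P⁻¹ where J is a Jordan canonical form, so e^{tA} = P · e^{tJ} · P⁻¹, and e^{tJ} can be computed block-by-block.

A has Jordan form
J =
  [2, 1]
  [0, 2]
(up to reordering of blocks).

Per-block formulas:
  For a 2×2 Jordan block J_2(2): exp(t · J_2(2)) = e^(2t)·(I + t·N), where N is the 2×2 nilpotent shift.

After assembling e^{tJ} and conjugating by P, we get:

e^{tA} =
  [exp(2*t), 0]
  [-t*exp(2*t), exp(2*t)]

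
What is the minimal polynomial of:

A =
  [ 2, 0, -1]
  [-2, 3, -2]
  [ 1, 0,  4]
x^2 - 6*x + 9

The characteristic polynomial is χ_A(x) = (x - 3)^3, so the eigenvalues are known. The minimal polynomial is
  m_A(x) = Π_λ (x − λ)^{k_λ}
where k_λ is the size of the *largest* Jordan block for λ (equivalently, the smallest k with (A − λI)^k v = 0 for every generalised eigenvector v of λ).

  λ = 3: largest Jordan block has size 2, contributing (x − 3)^2

So m_A(x) = (x - 3)^2 = x^2 - 6*x + 9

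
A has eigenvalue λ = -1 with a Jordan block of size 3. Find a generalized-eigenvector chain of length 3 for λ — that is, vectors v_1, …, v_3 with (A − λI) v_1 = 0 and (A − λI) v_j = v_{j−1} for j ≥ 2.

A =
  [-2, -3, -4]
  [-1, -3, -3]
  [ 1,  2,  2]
A Jordan chain for λ = -1 of length 3:
v_1 = (1, 1, -1)ᵀ
v_2 = (-3, -2, 2)ᵀ
v_3 = (0, 1, 0)ᵀ

Let N = A − (-1)·I. We want v_3 with N^3 v_3 = 0 but N^2 v_3 ≠ 0; then v_{j-1} := N · v_j for j = 3, …, 2.

Pick v_3 = (0, 1, 0)ᵀ.
Then v_2 = N · v_3 = (-3, -2, 2)ᵀ.
Then v_1 = N · v_2 = (1, 1, -1)ᵀ.

Sanity check: (A − (-1)·I) v_1 = (0, 0, 0)ᵀ = 0. ✓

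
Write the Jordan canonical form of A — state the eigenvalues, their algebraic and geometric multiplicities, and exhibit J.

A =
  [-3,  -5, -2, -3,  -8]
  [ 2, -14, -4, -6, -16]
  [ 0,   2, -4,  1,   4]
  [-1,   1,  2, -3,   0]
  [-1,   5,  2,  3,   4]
J_3(-4) ⊕ J_1(-4) ⊕ J_1(-4)

The characteristic polynomial is
  det(x·I − A) = x^5 + 20*x^4 + 160*x^3 + 640*x^2 + 1280*x + 1024 = (x + 4)^5

Eigenvalues and multiplicities (the geometric multiplicity of λ is n − rank(A − λI), which equals the number of Jordan blocks for λ):
  λ = -4: algebraic multiplicity = 5, geometric multiplicity = 3

Determining the block sizes for each eigenvalue:
  λ = -4: with am = 5 and gm = 3, the partition is not yet determined (e.g. several partitions of 5 into 3 parts exist). Let N = A − (-4)·I. Computing rank(N^1) = 2, rank(N^2) = 1, rank(N^3) = 0; the number of blocks of size ≥ j is rank(N^{j−1}) − rank(N^j), giving [3, 1, 1]. So we have 1 block(s) of size 3, 2 block(s) of size 1 → block sizes [3, 1, 1]

Assembling the blocks gives a Jordan form
J =
  [-4,  1,  0,  0,  0]
  [ 0, -4,  1,  0,  0]
  [ 0,  0, -4,  0,  0]
  [ 0,  0,  0, -4,  0]
  [ 0,  0,  0,  0, -4]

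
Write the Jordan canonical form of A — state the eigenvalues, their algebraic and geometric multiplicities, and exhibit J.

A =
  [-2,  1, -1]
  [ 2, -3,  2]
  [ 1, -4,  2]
J_3(-1)

The characteristic polynomial is
  det(x·I − A) = x^3 + 3*x^2 + 3*x + 1 = (x + 1)^3

Eigenvalues and multiplicities (the geometric multiplicity of λ is n − rank(A − λI), which equals the number of Jordan blocks for λ):
  λ = -1: algebraic multiplicity = 3, geometric multiplicity = 1

Determining the block sizes for each eigenvalue:
  λ = -1: one block (gm = 1), so the single block has size am = 3 → block sizes [3]

Assembling the blocks gives a Jordan form
J =
  [-1,  1,  0]
  [ 0, -1,  1]
  [ 0,  0, -1]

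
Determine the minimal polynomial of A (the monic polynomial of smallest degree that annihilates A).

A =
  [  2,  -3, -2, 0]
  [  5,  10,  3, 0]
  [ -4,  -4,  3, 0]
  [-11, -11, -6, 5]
x^3 - 15*x^2 + 75*x - 125

The characteristic polynomial is χ_A(x) = (x - 5)^4, so the eigenvalues are known. The minimal polynomial is
  m_A(x) = Π_λ (x − λ)^{k_λ}
where k_λ is the size of the *largest* Jordan block for λ (equivalently, the smallest k with (A − λI)^k v = 0 for every generalised eigenvector v of λ).

  λ = 5: largest Jordan block has size 3, contributing (x − 5)^3

So m_A(x) = (x - 5)^3 = x^3 - 15*x^2 + 75*x - 125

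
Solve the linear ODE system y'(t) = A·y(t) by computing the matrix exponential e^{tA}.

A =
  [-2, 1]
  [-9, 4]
e^{tA} =
  [-3*t*exp(t) + exp(t), t*exp(t)]
  [-9*t*exp(t), 3*t*exp(t) + exp(t)]

Strategy: write A = P · J · P⁻¹ where J is a Jordan canonical form, so e^{tA} = P · e^{tJ} · P⁻¹, and e^{tJ} can be computed block-by-block.

A has Jordan form
J =
  [1, 1]
  [0, 1]
(up to reordering of blocks).

Per-block formulas:
  For a 2×2 Jordan block J_2(1): exp(t · J_2(1)) = e^(1t)·(I + t·N), where N is the 2×2 nilpotent shift.

After assembling e^{tJ} and conjugating by P, we get:

e^{tA} =
  [-3*t*exp(t) + exp(t), t*exp(t)]
  [-9*t*exp(t), 3*t*exp(t) + exp(t)]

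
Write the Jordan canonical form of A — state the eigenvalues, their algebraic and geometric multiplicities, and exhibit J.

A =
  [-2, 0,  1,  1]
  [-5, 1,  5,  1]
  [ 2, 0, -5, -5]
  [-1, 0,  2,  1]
J_3(-2) ⊕ J_1(1)

The characteristic polynomial is
  det(x·I − A) = x^4 + 5*x^3 + 6*x^2 - 4*x - 8 = (x - 1)*(x + 2)^3

Eigenvalues and multiplicities (the geometric multiplicity of λ is n − rank(A − λI), which equals the number of Jordan blocks for λ):
  λ = -2: algebraic multiplicity = 3, geometric multiplicity = 1
  λ = 1: algebraic multiplicity = 1, geometric multiplicity = 1

Determining the block sizes for each eigenvalue:
  λ = -2: one block (gm = 1), so the single block has size am = 3 → block sizes [3]
  λ = 1: one block (gm = 1), so the single block has size am = 1 → block sizes [1]

Assembling the blocks gives a Jordan form
J =
  [-2,  1,  0, 0]
  [ 0, -2,  1, 0]
  [ 0,  0, -2, 0]
  [ 0,  0,  0, 1]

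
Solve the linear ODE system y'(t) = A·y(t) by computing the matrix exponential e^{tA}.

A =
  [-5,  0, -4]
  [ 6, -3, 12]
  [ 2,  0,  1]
e^{tA} =
  [-exp(-t) + 2*exp(-3*t), 0, -2*exp(-t) + 2*exp(-3*t)]
  [3*exp(-t) - 3*exp(-3*t), exp(-3*t), 6*exp(-t) - 6*exp(-3*t)]
  [exp(-t) - exp(-3*t), 0, 2*exp(-t) - exp(-3*t)]

Strategy: write A = P · J · P⁻¹ where J is a Jordan canonical form, so e^{tA} = P · e^{tJ} · P⁻¹, and e^{tJ} can be computed block-by-block.

A has Jordan form
J =
  [-3,  0,  0]
  [ 0, -3,  0]
  [ 0,  0, -1]
(up to reordering of blocks).

Per-block formulas:
  For a 1×1 block at λ = -3: exp(t · [-3]) = [e^(-3t)].
  For a 1×1 block at λ = -1: exp(t · [-1]) = [e^(-1t)].

After assembling e^{tJ} and conjugating by P, we get:

e^{tA} =
  [-exp(-t) + 2*exp(-3*t), 0, -2*exp(-t) + 2*exp(-3*t)]
  [3*exp(-t) - 3*exp(-3*t), exp(-3*t), 6*exp(-t) - 6*exp(-3*t)]
  [exp(-t) - exp(-3*t), 0, 2*exp(-t) - exp(-3*t)]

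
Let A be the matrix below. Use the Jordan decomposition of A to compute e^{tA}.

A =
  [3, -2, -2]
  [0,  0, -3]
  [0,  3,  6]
e^{tA} =
  [exp(3*t), -2*t*exp(3*t), -2*t*exp(3*t)]
  [0, -3*t*exp(3*t) + exp(3*t), -3*t*exp(3*t)]
  [0, 3*t*exp(3*t), 3*t*exp(3*t) + exp(3*t)]

Strategy: write A = P · J · P⁻¹ where J is a Jordan canonical form, so e^{tA} = P · e^{tJ} · P⁻¹, and e^{tJ} can be computed block-by-block.

A has Jordan form
J =
  [3, 1, 0]
  [0, 3, 0]
  [0, 0, 3]
(up to reordering of blocks).

Per-block formulas:
  For a 1×1 block at λ = 3: exp(t · [3]) = [e^(3t)].
  For a 2×2 Jordan block J_2(3): exp(t · J_2(3)) = e^(3t)·(I + t·N), where N is the 2×2 nilpotent shift.

After assembling e^{tJ} and conjugating by P, we get:

e^{tA} =
  [exp(3*t), -2*t*exp(3*t), -2*t*exp(3*t)]
  [0, -3*t*exp(3*t) + exp(3*t), -3*t*exp(3*t)]
  [0, 3*t*exp(3*t), 3*t*exp(3*t) + exp(3*t)]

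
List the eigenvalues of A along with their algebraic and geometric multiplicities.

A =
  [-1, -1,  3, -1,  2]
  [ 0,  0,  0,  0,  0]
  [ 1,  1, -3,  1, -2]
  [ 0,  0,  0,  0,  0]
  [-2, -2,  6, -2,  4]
λ = 0: alg = 5, geom = 4

Step 1 — factor the characteristic polynomial to read off the algebraic multiplicities:
  χ_A(x) = x^5

Step 2 — compute geometric multiplicities via the rank-nullity identity g(λ) = n − rank(A − λI):
  rank(A − (0)·I) = 1, so dim ker(A − (0)·I) = n − 1 = 4

Summary:
  λ = 0: algebraic multiplicity = 5, geometric multiplicity = 4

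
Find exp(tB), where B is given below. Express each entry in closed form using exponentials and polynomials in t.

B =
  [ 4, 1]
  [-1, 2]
e^{tB} =
  [t*exp(3*t) + exp(3*t), t*exp(3*t)]
  [-t*exp(3*t), -t*exp(3*t) + exp(3*t)]

Strategy: write B = P · J · P⁻¹ where J is a Jordan canonical form, so e^{tB} = P · e^{tJ} · P⁻¹, and e^{tJ} can be computed block-by-block.

B has Jordan form
J =
  [3, 1]
  [0, 3]
(up to reordering of blocks).

Per-block formulas:
  For a 2×2 Jordan block J_2(3): exp(t · J_2(3)) = e^(3t)·(I + t·N), where N is the 2×2 nilpotent shift.

After assembling e^{tJ} and conjugating by P, we get:

e^{tB} =
  [t*exp(3*t) + exp(3*t), t*exp(3*t)]
  [-t*exp(3*t), -t*exp(3*t) + exp(3*t)]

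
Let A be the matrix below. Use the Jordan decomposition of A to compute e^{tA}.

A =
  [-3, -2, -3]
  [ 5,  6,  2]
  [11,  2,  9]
e^{tA} =
  [3*t^2*exp(4*t) - 7*t*exp(4*t) + exp(4*t), 2*t^2*exp(4*t) - 2*t*exp(4*t), t^2*exp(4*t) - 3*t*exp(4*t)]
  [-3*t^2*exp(4*t)/2 + 5*t*exp(4*t), -t^2*exp(4*t) + 2*t*exp(4*t) + exp(4*t), -t^2*exp(4*t)/2 + 2*t*exp(4*t)]
  [-6*t^2*exp(4*t) + 11*t*exp(4*t), -4*t^2*exp(4*t) + 2*t*exp(4*t), -2*t^2*exp(4*t) + 5*t*exp(4*t) + exp(4*t)]

Strategy: write A = P · J · P⁻¹ where J is a Jordan canonical form, so e^{tA} = P · e^{tJ} · P⁻¹, and e^{tJ} can be computed block-by-block.

A has Jordan form
J =
  [4, 1, 0]
  [0, 4, 1]
  [0, 0, 4]
(up to reordering of blocks).

Per-block formulas:
  For a 3×3 Jordan block J_3(4): exp(t · J_3(4)) = e^(4t)·(I + t·N + (t^2/2)·N^2), where N is the 3×3 nilpotent shift.

After assembling e^{tJ} and conjugating by P, we get:

e^{tA} =
  [3*t^2*exp(4*t) - 7*t*exp(4*t) + exp(4*t), 2*t^2*exp(4*t) - 2*t*exp(4*t), t^2*exp(4*t) - 3*t*exp(4*t)]
  [-3*t^2*exp(4*t)/2 + 5*t*exp(4*t), -t^2*exp(4*t) + 2*t*exp(4*t) + exp(4*t), -t^2*exp(4*t)/2 + 2*t*exp(4*t)]
  [-6*t^2*exp(4*t) + 11*t*exp(4*t), -4*t^2*exp(4*t) + 2*t*exp(4*t), -2*t^2*exp(4*t) + 5*t*exp(4*t) + exp(4*t)]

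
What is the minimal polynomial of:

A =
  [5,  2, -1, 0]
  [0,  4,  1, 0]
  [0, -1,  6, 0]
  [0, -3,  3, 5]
x^3 - 15*x^2 + 75*x - 125

The characteristic polynomial is χ_A(x) = (x - 5)^4, so the eigenvalues are known. The minimal polynomial is
  m_A(x) = Π_λ (x − λ)^{k_λ}
where k_λ is the size of the *largest* Jordan block for λ (equivalently, the smallest k with (A − λI)^k v = 0 for every generalised eigenvector v of λ).

  λ = 5: largest Jordan block has size 3, contributing (x − 5)^3

So m_A(x) = (x - 5)^3 = x^3 - 15*x^2 + 75*x - 125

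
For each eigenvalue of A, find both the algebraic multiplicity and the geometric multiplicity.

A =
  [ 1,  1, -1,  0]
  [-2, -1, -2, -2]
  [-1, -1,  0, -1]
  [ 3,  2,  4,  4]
λ = 1: alg = 4, geom = 2

Step 1 — factor the characteristic polynomial to read off the algebraic multiplicities:
  χ_A(x) = (x - 1)^4

Step 2 — compute geometric multiplicities via the rank-nullity identity g(λ) = n − rank(A − λI):
  rank(A − (1)·I) = 2, so dim ker(A − (1)·I) = n − 2 = 2

Summary:
  λ = 1: algebraic multiplicity = 4, geometric multiplicity = 2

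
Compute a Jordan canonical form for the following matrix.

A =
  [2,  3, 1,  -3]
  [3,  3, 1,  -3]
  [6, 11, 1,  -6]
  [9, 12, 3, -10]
J_3(-1) ⊕ J_1(-1)

The characteristic polynomial is
  det(x·I − A) = x^4 + 4*x^3 + 6*x^2 + 4*x + 1 = (x + 1)^4

Eigenvalues and multiplicities (the geometric multiplicity of λ is n − rank(A − λI), which equals the number of Jordan blocks for λ):
  λ = -1: algebraic multiplicity = 4, geometric multiplicity = 2

Determining the block sizes for each eigenvalue:
  λ = -1: with am = 4 and gm = 2, the partition is not yet determined (e.g. several partitions of 4 into 2 parts exist). Let N = A − (-1)·I. Computing rank(N^1) = 2, rank(N^2) = 1, rank(N^3) = 0; the number of blocks of size ≥ j is rank(N^{j−1}) − rank(N^j), giving [2, 1, 1]. So we have 1 block(s) of size 3, 1 block(s) of size 1 → block sizes [3, 1]

Assembling the blocks gives a Jordan form
J =
  [-1,  1,  0,  0]
  [ 0, -1,  1,  0]
  [ 0,  0, -1,  0]
  [ 0,  0,  0, -1]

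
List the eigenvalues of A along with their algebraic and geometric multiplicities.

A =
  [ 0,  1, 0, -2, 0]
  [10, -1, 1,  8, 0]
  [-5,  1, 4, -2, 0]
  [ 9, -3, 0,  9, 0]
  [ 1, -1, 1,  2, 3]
λ = 3: alg = 5, geom = 3

Step 1 — factor the characteristic polynomial to read off the algebraic multiplicities:
  χ_A(x) = (x - 3)^5

Step 2 — compute geometric multiplicities via the rank-nullity identity g(λ) = n − rank(A − λI):
  rank(A − (3)·I) = 2, so dim ker(A − (3)·I) = n − 2 = 3

Summary:
  λ = 3: algebraic multiplicity = 5, geometric multiplicity = 3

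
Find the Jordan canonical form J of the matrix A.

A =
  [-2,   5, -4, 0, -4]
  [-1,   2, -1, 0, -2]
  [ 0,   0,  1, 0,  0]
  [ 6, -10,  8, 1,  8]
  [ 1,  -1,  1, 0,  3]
J_3(1) ⊕ J_1(1) ⊕ J_1(1)

The characteristic polynomial is
  det(x·I − A) = x^5 - 5*x^4 + 10*x^3 - 10*x^2 + 5*x - 1 = (x - 1)^5

Eigenvalues and multiplicities (the geometric multiplicity of λ is n − rank(A − λI), which equals the number of Jordan blocks for λ):
  λ = 1: algebraic multiplicity = 5, geometric multiplicity = 3

Determining the block sizes for each eigenvalue:
  λ = 1: with am = 5 and gm = 3, the partition is not yet determined (e.g. several partitions of 5 into 3 parts exist). Let N = A − (1)·I. Computing rank(N^1) = 2, rank(N^2) = 1, rank(N^3) = 0; the number of blocks of size ≥ j is rank(N^{j−1}) − rank(N^j), giving [3, 1, 1]. So we have 1 block(s) of size 3, 2 block(s) of size 1 → block sizes [3, 1, 1]

Assembling the blocks gives a Jordan form
J =
  [1, 1, 0, 0, 0]
  [0, 1, 1, 0, 0]
  [0, 0, 1, 0, 0]
  [0, 0, 0, 1, 0]
  [0, 0, 0, 0, 1]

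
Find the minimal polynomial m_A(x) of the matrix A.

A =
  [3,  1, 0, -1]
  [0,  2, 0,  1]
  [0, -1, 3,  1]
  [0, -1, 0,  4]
x^2 - 6*x + 9

The characteristic polynomial is χ_A(x) = (x - 3)^4, so the eigenvalues are known. The minimal polynomial is
  m_A(x) = Π_λ (x − λ)^{k_λ}
where k_λ is the size of the *largest* Jordan block for λ (equivalently, the smallest k with (A − λI)^k v = 0 for every generalised eigenvector v of λ).

  λ = 3: largest Jordan block has size 2, contributing (x − 3)^2

So m_A(x) = (x - 3)^2 = x^2 - 6*x + 9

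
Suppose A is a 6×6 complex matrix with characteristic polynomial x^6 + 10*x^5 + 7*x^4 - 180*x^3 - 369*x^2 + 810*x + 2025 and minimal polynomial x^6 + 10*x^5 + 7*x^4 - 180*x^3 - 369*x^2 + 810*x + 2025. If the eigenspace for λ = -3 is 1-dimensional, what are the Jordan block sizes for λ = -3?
Block sizes for λ = -3: [2]

Step 1 — from the characteristic polynomial, algebraic multiplicity of λ = -3 is 2. From dim ker(A − (-3)·I) = 1, there are exactly 1 Jordan blocks for λ = -3.
Step 2 — from the minimal polynomial, the factor (x + 3)^2 tells us the largest block for λ = -3 has size 2.
Step 3 — with total size 2, 1 blocks, and largest block 2, the block sizes (in nonincreasing order) are [2].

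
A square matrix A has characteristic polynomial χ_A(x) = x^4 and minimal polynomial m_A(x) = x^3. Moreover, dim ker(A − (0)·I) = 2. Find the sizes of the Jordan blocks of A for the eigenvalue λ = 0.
Block sizes for λ = 0: [3, 1]

Step 1 — from the characteristic polynomial, algebraic multiplicity of λ = 0 is 4. From dim ker(A − (0)·I) = 2, there are exactly 2 Jordan blocks for λ = 0.
Step 2 — from the minimal polynomial, the factor (x − 0)^3 tells us the largest block for λ = 0 has size 3.
Step 3 — with total size 4, 2 blocks, and largest block 3, the block sizes (in nonincreasing order) are [3, 1].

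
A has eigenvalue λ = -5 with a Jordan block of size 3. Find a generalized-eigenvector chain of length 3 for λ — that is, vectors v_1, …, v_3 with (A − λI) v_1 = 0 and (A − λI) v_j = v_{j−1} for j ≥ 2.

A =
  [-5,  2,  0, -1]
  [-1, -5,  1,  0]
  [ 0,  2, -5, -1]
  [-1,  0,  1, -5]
A Jordan chain for λ = -5 of length 3:
v_1 = (-1, 0, -1, 0)ᵀ
v_2 = (0, -1, 0, -1)ᵀ
v_3 = (1, 0, 0, 0)ᵀ

Let N = A − (-5)·I. We want v_3 with N^3 v_3 = 0 but N^2 v_3 ≠ 0; then v_{j-1} := N · v_j for j = 3, …, 2.

Pick v_3 = (1, 0, 0, 0)ᵀ.
Then v_2 = N · v_3 = (0, -1, 0, -1)ᵀ.
Then v_1 = N · v_2 = (-1, 0, -1, 0)ᵀ.

Sanity check: (A − (-5)·I) v_1 = (0, 0, 0, 0)ᵀ = 0. ✓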